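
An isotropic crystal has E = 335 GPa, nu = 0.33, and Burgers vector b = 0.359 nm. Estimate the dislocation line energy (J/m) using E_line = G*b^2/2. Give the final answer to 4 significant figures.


Step 1: G = E / (2*(1+nu))
G = 335 / (2*(1+0.33)) = 125.94 GPa = 1.2594e+11 Pa
Step 2: E_line = G*b^2/2
b = 0.359 nm = 3.59e-10 m
E_line = 0.5 * 1.2594e+11 * (3.59e-10)^2 = 8.116e-09 J/m


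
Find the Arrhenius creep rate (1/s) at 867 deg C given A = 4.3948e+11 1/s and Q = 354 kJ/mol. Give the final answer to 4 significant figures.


rate = A * exp(-Q / (R*T))
T = 867 + 273.15 = 1140.15 K
rate = 4.3948e+11 * exp(-354e3 / (8.314 * 1140.15))
rate = 2.656e-05 1/s


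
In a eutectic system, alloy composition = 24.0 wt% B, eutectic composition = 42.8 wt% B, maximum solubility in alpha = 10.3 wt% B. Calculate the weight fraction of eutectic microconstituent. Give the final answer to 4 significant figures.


f_primary = (C_e - C0) / (C_e - C_alpha_max)
f_primary = (42.8 - 24.0) / (42.8 - 10.3)
f_primary = 0.578462
f_eutectic = 1 - 0.578462 = 0.4215


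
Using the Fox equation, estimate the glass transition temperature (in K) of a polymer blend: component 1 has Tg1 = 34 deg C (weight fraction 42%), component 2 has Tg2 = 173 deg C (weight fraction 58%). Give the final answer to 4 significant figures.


1/Tg = w1/Tg1 + w2/Tg2 (in Kelvin)
Tg1 = 307.15 K, Tg2 = 446.15 K
1/Tg = 0.42/307.15 + 0.58/446.15
Tg = 374.9 K


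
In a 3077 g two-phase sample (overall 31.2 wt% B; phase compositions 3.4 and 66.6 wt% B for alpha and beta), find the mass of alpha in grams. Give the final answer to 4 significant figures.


f_alpha = (C_beta - C0) / (C_beta - C_alpha)
f_alpha = (66.6 - 31.2) / (66.6 - 3.4) = 0.560127
m_alpha = f_alpha * m_total = 0.560127 * 3077 = 1724 g


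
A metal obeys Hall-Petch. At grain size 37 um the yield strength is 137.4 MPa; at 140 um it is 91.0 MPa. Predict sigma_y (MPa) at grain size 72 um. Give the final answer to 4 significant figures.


sigma_y = sigma0 + k / sqrt(d)
1/sqrt(d1) = 1/sqrt(3.7e-05) = 164.399;  1/sqrt(d2) = 84.5154
k = (sigma1 - sigma2) / (1/sqrt(d1) - 1/sqrt(d2)) = (137.4 - 91.0) / (164.399 - 84.5154) = 0.580845 MPa*m^0.5
sigma0 = sigma1 - k/sqrt(d1) = 137.4 - 0.580845*164.399 = 41.9096 MPa
sigma_y(d3) = 41.9096 + 0.580845 / sqrt(7.2e-05) = 110.4 MPa


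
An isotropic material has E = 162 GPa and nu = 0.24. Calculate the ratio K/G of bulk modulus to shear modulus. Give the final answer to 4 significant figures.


G = E / (2*(1+nu))
G = 162 / (2*(1+0.24)) = 65.3226 GPa
K = E / (3*(1-2*nu))
K = 162 / (3*(1-2*0.24)) = 103.846 GPa
K/G = 103.846 / 65.3226 = 1.59


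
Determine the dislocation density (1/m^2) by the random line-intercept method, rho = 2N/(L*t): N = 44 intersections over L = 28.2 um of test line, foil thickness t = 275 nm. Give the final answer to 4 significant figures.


rho = 2N / (L * t)
L = 28.2 um = 2.82e-05 m, t = 275 nm = 2.75e-07 m
rho = 2 * 44 / (2.82e-05 * 2.75e-07)
rho = 1.135e+13 1/m^2


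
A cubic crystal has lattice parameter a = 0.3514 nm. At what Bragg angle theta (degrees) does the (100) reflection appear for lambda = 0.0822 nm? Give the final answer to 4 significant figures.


d = a / sqrt(h^2+k^2+l^2)
d = 0.3514 / sqrt(1) = 0.3514 nm
lambda = 2*d*sin(theta)  =>  sin(theta) = lambda / (2*d)
sin(theta) = 0.0822 / (2 * 0.3514) = 0.116961
theta = 6.717 deg


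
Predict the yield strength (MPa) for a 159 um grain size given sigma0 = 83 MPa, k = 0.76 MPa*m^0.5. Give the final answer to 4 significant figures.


sigma_y = sigma0 + k / sqrt(d)
d = 159 um = 1.59e-04 m
sigma_y = 83 + 0.76 / sqrt(1.59e-04)
sigma_y = 143.3 MPa


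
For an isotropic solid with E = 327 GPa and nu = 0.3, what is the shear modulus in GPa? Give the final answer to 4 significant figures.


G = E / (2*(1+nu))
G = 327 / (2*(1+0.3))
G = 125.8 GPa


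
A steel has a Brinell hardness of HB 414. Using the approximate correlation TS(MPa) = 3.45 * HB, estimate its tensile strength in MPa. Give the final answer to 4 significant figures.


TS (MPa) = 3.45 * HB
TS = 3.45 * 414
TS = 1428 MPa


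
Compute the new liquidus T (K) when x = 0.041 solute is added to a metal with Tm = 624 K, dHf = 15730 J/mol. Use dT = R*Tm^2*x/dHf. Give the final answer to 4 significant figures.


dT = R*Tm^2*x / dHf
dT = 8.314 * 624^2 * 0.041 / 15730
dT = 8.4379 K
T_new = 624 - 8.4379 = 615.6 K


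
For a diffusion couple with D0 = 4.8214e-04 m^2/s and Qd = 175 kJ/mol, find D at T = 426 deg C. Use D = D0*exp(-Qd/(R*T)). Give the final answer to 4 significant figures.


D = D0 * exp(-Qd / (R*T))
T = 699.15 K
D = 4.8214e-04 * exp(-175e3 / (8.314 * 699.15))
D = 4.057e-17 m^2/s


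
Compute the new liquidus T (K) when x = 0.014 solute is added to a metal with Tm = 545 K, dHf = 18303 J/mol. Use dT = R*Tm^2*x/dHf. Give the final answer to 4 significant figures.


dT = R*Tm^2*x / dHf
dT = 8.314 * 545^2 * 0.014 / 18303
dT = 1.8889 K
T_new = 545 - 1.8889 = 543.1 K


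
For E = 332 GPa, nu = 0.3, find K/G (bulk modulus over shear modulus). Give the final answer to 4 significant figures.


G = E / (2*(1+nu))
G = 332 / (2*(1+0.3)) = 127.692 GPa
K = E / (3*(1-2*nu))
K = 332 / (3*(1-2*0.3)) = 276.667 GPa
K/G = 276.667 / 127.692 = 2.167


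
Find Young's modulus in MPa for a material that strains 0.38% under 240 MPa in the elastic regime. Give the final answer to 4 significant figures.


E = sigma / epsilon
epsilon = 0.38% = 3.8e-03
E = 240 / 3.8e-03
E = 63160 MPa


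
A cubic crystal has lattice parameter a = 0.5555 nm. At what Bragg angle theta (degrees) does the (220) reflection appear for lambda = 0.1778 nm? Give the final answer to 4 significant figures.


d = a / sqrt(h^2+k^2+l^2)
d = 0.5555 / sqrt(8) = 0.196399 nm
lambda = 2*d*sin(theta)  =>  sin(theta) = lambda / (2*d)
sin(theta) = 0.1778 / (2 * 0.196399) = 0.45265
theta = 26.91 deg


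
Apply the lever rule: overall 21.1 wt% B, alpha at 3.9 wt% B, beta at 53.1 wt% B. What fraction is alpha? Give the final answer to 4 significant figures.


f_alpha = (C_beta - C0) / (C_beta - C_alpha)
f_alpha = (53.1 - 21.1) / (53.1 - 3.9)
f_alpha = 0.6504


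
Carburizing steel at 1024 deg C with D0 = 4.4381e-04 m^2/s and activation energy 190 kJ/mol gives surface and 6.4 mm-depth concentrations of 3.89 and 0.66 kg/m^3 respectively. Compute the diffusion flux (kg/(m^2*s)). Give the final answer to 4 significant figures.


Step 1: D = D0 * exp(-Qd/(R*T))
T = 1024 + 273.15 = 1297.15 K
D = 4.4381e-04 * exp(-190e3 / (8.314 * 1297.15)) = 9.90498e-12 m^2/s
Step 2: J = D * (C1 - C2) / dx
J = 9.90498e-12 * (3.89 - 0.66) / 6.4e-03
J = 4.999e-09 kg/(m^2*s)


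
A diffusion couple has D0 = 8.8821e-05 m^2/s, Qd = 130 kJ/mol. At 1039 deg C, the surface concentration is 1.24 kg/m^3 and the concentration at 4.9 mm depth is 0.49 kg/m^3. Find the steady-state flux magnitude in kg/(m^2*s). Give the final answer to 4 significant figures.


Step 1: D = D0 * exp(-Qd/(R*T))
T = 1039 + 273.15 = 1312.15 K
D = 8.8821e-05 * exp(-130e3 / (8.314 * 1312.15)) = 5.93242e-10 m^2/s
Step 2: J = D * (C1 - C2) / dx
J = 5.93242e-10 * (1.24 - 0.49) / 4.9e-03
J = 9.08e-08 kg/(m^2*s)


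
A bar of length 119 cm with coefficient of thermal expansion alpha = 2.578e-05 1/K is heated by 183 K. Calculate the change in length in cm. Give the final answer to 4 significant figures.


dL = L0 * alpha * dT
dL = 119 * 2.578e-05 * 183
dL = 0.5614 cm


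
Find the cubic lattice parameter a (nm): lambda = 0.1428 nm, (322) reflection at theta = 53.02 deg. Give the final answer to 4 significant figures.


d = lambda / (2*sin(theta))
d = 0.1428 / (2*sin(53.02 deg))
d = 0.089379 nm
a = d * sqrt(h^2+k^2+l^2) = 0.089379 * sqrt(17)
a = 0.3685 nm


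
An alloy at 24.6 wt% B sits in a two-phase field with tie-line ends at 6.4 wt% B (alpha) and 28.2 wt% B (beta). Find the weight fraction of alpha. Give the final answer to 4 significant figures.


f_alpha = (C_beta - C0) / (C_beta - C_alpha)
f_alpha = (28.2 - 24.6) / (28.2 - 6.4)
f_alpha = 0.1651


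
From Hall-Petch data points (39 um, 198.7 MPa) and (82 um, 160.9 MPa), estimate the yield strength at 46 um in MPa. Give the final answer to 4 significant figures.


sigma_y = sigma0 + k / sqrt(d)
1/sqrt(d1) = 1/sqrt(3.9e-05) = 160.128;  1/sqrt(d2) = 110.432
k = (sigma1 - sigma2) / (1/sqrt(d1) - 1/sqrt(d2)) = (198.7 - 160.9) / (160.128 - 110.432) = 0.760615 MPa*m^0.5
sigma0 = sigma1 - k/sqrt(d1) = 198.7 - 0.760615*160.128 = 76.9041 MPa
sigma_y(d3) = 76.9041 + 0.760615 / sqrt(4.6e-05) = 189.1 MPa


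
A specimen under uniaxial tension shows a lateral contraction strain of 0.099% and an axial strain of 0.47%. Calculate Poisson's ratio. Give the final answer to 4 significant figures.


nu = -epsilon_lat / epsilon_axial
Lateral strain is contraction (negative), so using magnitudes:
nu = 0.099 / 0.47
nu = 0.2106


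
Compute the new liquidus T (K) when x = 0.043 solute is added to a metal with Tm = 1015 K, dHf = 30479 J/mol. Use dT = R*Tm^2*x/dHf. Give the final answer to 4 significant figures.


dT = R*Tm^2*x / dHf
dT = 8.314 * 1015^2 * 0.043 / 30479
dT = 12.084 K
T_new = 1015 - 12.084 = 1003 K


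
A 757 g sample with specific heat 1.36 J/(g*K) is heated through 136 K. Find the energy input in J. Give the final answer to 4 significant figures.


Q = m * cp * dT
Q = 757 * 1.36 * 136
Q = 140000 J


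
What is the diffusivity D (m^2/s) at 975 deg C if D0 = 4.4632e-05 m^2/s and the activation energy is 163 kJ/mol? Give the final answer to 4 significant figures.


D = D0 * exp(-Qd / (R*T))
T = 1248.15 K
D = 4.4632e-05 * exp(-163e3 / (8.314 * 1248.15))
D = 6.728e-12 m^2/s


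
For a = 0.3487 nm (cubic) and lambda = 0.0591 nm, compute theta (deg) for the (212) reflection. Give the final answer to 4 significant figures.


d = a / sqrt(h^2+k^2+l^2)
d = 0.3487 / sqrt(9) = 0.116233 nm
lambda = 2*d*sin(theta)  =>  sin(theta) = lambda / (2*d)
sin(theta) = 0.0591 / (2 * 0.116233) = 0.25423
theta = 14.73 deg


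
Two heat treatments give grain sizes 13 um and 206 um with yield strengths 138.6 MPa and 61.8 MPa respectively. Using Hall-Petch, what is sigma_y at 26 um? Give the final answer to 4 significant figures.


sigma_y = sigma0 + k / sqrt(d)
1/sqrt(d1) = 1/sqrt(1.3e-05) = 277.35;  1/sqrt(d2) = 69.6733
k = (sigma1 - sigma2) / (1/sqrt(d1) - 1/sqrt(d2)) = (138.6 - 61.8) / (277.35 - 69.6733) = 0.369805 MPa*m^0.5
sigma0 = sigma1 - k/sqrt(d1) = 138.6 - 0.369805*277.35 = 36.0344 MPa
sigma_y(d3) = 36.0344 + 0.369805 / sqrt(2.6e-05) = 108.6 MPa


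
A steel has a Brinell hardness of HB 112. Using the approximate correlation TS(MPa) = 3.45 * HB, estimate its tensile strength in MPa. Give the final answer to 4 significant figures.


TS (MPa) = 3.45 * HB
TS = 3.45 * 112
TS = 386.4 MPa


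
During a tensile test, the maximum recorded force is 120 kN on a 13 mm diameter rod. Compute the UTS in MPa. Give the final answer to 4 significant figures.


A0 = pi*(d/2)^2 = pi*(13/2)^2 = 132.732 mm^2
UTS = F_max / A0 = 120*1000 / 132.732
UTS = 904.1 MPa


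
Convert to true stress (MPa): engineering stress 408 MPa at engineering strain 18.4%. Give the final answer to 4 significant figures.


sigma_true = sigma_eng * (1 + epsilon_eng)
sigma_true = 408 * (1 + 0.184)
sigma_true = 483.1 MPa


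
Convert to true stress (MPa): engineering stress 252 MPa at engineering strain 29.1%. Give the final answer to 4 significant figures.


sigma_true = sigma_eng * (1 + epsilon_eng)
sigma_true = 252 * (1 + 0.291)
sigma_true = 325.3 MPa


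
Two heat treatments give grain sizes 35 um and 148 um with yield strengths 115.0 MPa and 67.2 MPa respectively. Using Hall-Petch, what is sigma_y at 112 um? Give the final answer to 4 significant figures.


sigma_y = sigma0 + k / sqrt(d)
1/sqrt(d1) = 1/sqrt(3.5e-05) = 169.031;  1/sqrt(d2) = 82.1995
k = (sigma1 - sigma2) / (1/sqrt(d1) - 1/sqrt(d2)) = (115.0 - 67.2) / (169.031 - 82.1995) = 0.550492 MPa*m^0.5
sigma0 = sigma1 - k/sqrt(d1) = 115.0 - 0.550492*169.031 = 21.9498 MPa
sigma_y(d3) = 21.9498 + 0.550492 / sqrt(1.12e-04) = 73.97 MPa


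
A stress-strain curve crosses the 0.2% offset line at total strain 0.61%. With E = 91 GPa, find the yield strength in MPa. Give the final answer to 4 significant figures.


Offset strain = 0.002
Elastic strain at yield = total_strain - offset = 6.1e-03 - 0.002 = 4.1e-03
sigma_y = E * elastic_strain = 91000 * 4.1e-03
sigma_y = 373.1 MPa


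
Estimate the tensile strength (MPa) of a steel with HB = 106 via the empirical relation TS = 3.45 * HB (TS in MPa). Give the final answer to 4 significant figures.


TS (MPa) = 3.45 * HB
TS = 3.45 * 106
TS = 365.7 MPa


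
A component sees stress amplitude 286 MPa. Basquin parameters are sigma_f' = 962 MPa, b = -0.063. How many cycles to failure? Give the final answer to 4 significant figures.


sigma_a = sigma_f' * (2*Nf)^b
2*Nf = (sigma_a / sigma_f')^(1/b)
2*Nf = (286 / 962)^(1/-0.063)
2*Nf = 2.3017e+08
Nf = 1.151e+08 cycles


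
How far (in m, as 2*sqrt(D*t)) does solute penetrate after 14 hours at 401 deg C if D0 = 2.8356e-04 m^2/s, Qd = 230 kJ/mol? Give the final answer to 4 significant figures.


Step 1: D = D0 * exp(-Qd/(R*T))
T = 674.15 K
D = 2.8356e-04 * exp(-230e3 / (8.314 * 674.15)) = 4.27652e-22 m^2/s
Step 2: L = 2*sqrt(D*t)
t = 14 h = 50400 s
L = 2*sqrt(4.27652e-22 * 50400) = 9.285e-09 m


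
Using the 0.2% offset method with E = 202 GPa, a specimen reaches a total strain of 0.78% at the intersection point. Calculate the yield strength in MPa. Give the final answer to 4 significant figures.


Offset strain = 0.002
Elastic strain at yield = total_strain - offset = 7.8e-03 - 0.002 = 5.8e-03
sigma_y = E * elastic_strain = 202000 * 5.8e-03
sigma_y = 1172 MPa


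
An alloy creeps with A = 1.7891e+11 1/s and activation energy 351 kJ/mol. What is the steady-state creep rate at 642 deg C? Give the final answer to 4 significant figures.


rate = A * exp(-Q / (R*T))
T = 642 + 273.15 = 915.15 K
rate = 1.7891e+11 * exp(-351e3 / (8.314 * 915.15))
rate = 1.651e-09 1/s


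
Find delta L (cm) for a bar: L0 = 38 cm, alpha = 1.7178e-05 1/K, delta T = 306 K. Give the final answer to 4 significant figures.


dL = L0 * alpha * dT
dL = 38 * 1.7178e-05 * 306
dL = 0.1997 cm


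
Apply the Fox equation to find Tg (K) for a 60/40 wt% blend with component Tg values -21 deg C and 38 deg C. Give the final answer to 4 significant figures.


1/Tg = w1/Tg1 + w2/Tg2 (in Kelvin)
Tg1 = 252.15 K, Tg2 = 311.15 K
1/Tg = 0.6/252.15 + 0.4/311.15
Tg = 272.8 K


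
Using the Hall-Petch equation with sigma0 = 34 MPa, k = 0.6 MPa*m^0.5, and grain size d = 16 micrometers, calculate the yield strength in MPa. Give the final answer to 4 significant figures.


sigma_y = sigma0 + k / sqrt(d)
d = 16 um = 1.6e-05 m
sigma_y = 34 + 0.6 / sqrt(1.6e-05)
sigma_y = 184 MPa


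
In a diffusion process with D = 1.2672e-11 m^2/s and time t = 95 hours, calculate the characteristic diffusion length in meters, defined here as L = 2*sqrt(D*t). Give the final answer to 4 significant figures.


t = 95 hr = 342000 s
Diffusion length = 2*sqrt(D*t)
= 2*sqrt(1.2672e-11 * 342000)
= 4.164e-03 m


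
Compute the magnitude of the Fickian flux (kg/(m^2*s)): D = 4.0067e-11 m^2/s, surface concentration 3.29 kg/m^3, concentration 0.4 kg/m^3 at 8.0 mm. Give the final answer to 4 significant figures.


J = -D * (dC/dx) = D * (C1 - C2) / dx
J = 4.0067e-11 * (3.29 - 0.4) / 8e-03
J = 1.447e-08 kg/(m^2*s)


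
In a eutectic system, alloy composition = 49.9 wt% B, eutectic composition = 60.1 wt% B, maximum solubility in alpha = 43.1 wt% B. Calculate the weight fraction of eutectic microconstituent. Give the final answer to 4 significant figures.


f_primary = (C_e - C0) / (C_e - C_alpha_max)
f_primary = (60.1 - 49.9) / (60.1 - 43.1)
f_primary = 0.6
f_eutectic = 1 - 0.6 = 0.4


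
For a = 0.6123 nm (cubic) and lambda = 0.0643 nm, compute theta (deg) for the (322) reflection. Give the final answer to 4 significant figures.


d = a / sqrt(h^2+k^2+l^2)
d = 0.6123 / sqrt(17) = 0.148505 nm
lambda = 2*d*sin(theta)  =>  sin(theta) = lambda / (2*d)
sin(theta) = 0.0643 / (2 * 0.148505) = 0.216492
theta = 12.5 deg


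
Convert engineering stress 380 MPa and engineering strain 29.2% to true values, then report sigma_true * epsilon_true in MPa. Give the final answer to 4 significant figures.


sigma_true = sigma_eng * (1 + epsilon_eng)
sigma_true = 380 * (1 + 0.292) = 490.96 MPa
epsilon_true = ln(1 + epsilon_eng)
epsilon_true = ln(1 + 0.292) = 0.256191
sigma_true * epsilon_true = 490.96 * 0.256191 = 125.8 MPa


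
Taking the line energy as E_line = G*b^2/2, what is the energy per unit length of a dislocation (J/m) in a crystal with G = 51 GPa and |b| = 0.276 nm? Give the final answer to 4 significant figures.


E = G*b^2/2
b = 0.276 nm = 2.76e-10 m
G = 51 GPa = 5.1e+10 Pa
E = 0.5 * 5.1e+10 * (2.76e-10)^2
E = 1.942e-09 J/m


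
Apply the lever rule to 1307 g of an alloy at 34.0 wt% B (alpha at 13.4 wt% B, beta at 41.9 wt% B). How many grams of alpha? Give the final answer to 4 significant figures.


f_alpha = (C_beta - C0) / (C_beta - C_alpha)
f_alpha = (41.9 - 34.0) / (41.9 - 13.4) = 0.277193
m_alpha = f_alpha * m_total = 0.277193 * 1307 = 362.3 g


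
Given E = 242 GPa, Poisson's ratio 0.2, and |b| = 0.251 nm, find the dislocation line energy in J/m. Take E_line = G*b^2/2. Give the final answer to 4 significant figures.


Step 1: G = E / (2*(1+nu))
G = 242 / (2*(1+0.2)) = 100.833 GPa = 1.00833e+11 Pa
Step 2: E_line = G*b^2/2
b = 0.251 nm = 2.51e-10 m
E_line = 0.5 * 1.00833e+11 * (2.51e-10)^2 = 3.176e-09 J/m


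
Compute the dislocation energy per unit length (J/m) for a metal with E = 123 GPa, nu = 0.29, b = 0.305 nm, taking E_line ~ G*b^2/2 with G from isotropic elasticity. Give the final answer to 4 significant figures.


Step 1: G = E / (2*(1+nu))
G = 123 / (2*(1+0.29)) = 47.6744 GPa = 4.76744e+10 Pa
Step 2: E_line = G*b^2/2
b = 0.305 nm = 3.05e-10 m
E_line = 0.5 * 4.76744e+10 * (3.05e-10)^2 = 2.217e-09 J/m


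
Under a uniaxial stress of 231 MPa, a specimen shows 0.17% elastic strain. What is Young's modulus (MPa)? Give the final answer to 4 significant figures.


E = sigma / epsilon
epsilon = 0.17% = 1.7e-03
E = 231 / 1.7e-03
E = 135900 MPa


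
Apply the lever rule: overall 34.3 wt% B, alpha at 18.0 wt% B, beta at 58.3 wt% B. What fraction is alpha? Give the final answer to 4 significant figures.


f_alpha = (C_beta - C0) / (C_beta - C_alpha)
f_alpha = (58.3 - 34.3) / (58.3 - 18.0)
f_alpha = 0.5955


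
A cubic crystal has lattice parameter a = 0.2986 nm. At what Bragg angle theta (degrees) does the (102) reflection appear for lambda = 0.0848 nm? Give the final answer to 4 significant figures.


d = a / sqrt(h^2+k^2+l^2)
d = 0.2986 / sqrt(5) = 0.133538 nm
lambda = 2*d*sin(theta)  =>  sin(theta) = lambda / (2*d)
sin(theta) = 0.0848 / (2 * 0.133538) = 0.317513
theta = 18.51 deg


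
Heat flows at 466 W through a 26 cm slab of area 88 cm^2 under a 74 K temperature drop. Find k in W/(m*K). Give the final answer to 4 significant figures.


k = Q*L / (A*dT)
L = 0.26 m, A = 8.8e-03 m^2
k = 466 * 0.26 / (8.8e-03 * 74)
k = 186.1 W/(m*K)


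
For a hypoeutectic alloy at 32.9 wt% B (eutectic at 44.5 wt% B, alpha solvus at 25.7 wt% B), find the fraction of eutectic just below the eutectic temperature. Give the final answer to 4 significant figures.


f_primary = (C_e - C0) / (C_e - C_alpha_max)
f_primary = (44.5 - 32.9) / (44.5 - 25.7)
f_primary = 0.617021
f_eutectic = 1 - 0.617021 = 0.383


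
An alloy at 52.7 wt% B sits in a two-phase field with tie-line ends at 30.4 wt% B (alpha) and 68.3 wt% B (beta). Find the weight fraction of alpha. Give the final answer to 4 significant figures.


f_alpha = (C_beta - C0) / (C_beta - C_alpha)
f_alpha = (68.3 - 52.7) / (68.3 - 30.4)
f_alpha = 0.4116


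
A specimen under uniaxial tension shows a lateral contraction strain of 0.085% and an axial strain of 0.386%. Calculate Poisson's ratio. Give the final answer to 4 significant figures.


nu = -epsilon_lat / epsilon_axial
Lateral strain is contraction (negative), so using magnitudes:
nu = 0.085 / 0.386
nu = 0.2202


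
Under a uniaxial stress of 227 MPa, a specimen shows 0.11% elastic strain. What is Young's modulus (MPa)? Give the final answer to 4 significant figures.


E = sigma / epsilon
epsilon = 0.11% = 1.1e-03
E = 227 / 1.1e-03
E = 206400 MPa


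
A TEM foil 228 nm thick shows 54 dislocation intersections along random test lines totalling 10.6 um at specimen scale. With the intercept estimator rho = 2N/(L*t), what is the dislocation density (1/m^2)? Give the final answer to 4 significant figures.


rho = 2N / (L * t)
L = 10.6 um = 1.06e-05 m, t = 228 nm = 2.28e-07 m
rho = 2 * 54 / (1.06e-05 * 2.28e-07)
rho = 4.469e+13 1/m^2


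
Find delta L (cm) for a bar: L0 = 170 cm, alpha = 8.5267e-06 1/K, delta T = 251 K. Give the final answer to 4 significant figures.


dL = L0 * alpha * dT
dL = 170 * 8.5267e-06 * 251
dL = 0.3638 cm


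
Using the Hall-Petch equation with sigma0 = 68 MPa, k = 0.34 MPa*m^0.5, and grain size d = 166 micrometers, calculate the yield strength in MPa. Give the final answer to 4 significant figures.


sigma_y = sigma0 + k / sqrt(d)
d = 166 um = 1.66e-04 m
sigma_y = 68 + 0.34 / sqrt(1.66e-04)
sigma_y = 94.39 MPa


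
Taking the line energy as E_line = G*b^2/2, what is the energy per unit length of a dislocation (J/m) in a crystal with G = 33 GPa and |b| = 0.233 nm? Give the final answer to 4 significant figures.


E = G*b^2/2
b = 0.233 nm = 2.33e-10 m
G = 33 GPa = 3.3e+10 Pa
E = 0.5 * 3.3e+10 * (2.33e-10)^2
E = 8.958e-10 J/m


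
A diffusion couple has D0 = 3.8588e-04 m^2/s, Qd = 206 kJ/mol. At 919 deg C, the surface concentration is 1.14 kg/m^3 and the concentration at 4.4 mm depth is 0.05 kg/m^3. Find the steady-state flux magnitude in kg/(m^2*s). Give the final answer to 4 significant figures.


Step 1: D = D0 * exp(-Qd/(R*T))
T = 919 + 273.15 = 1192.15 K
D = 3.8588e-04 * exp(-206e3 / (8.314 * 1192.15)) = 3.63191e-13 m^2/s
Step 2: J = D * (C1 - C2) / dx
J = 3.63191e-13 * (1.14 - 0.05) / 4.4e-03
J = 8.997e-11 kg/(m^2*s)


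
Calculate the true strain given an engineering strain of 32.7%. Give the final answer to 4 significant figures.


epsilon_true = ln(1 + epsilon_eng)
epsilon_true = ln(1 + 0.327)
epsilon_true = 0.2829


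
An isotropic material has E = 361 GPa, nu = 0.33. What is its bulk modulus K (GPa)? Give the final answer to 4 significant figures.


K = E / (3*(1-2*nu))
K = 361 / (3*(1-2*0.33))
K = 353.9 GPa


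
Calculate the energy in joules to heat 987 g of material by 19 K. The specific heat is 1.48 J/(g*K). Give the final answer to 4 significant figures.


Q = m * cp * dT
Q = 987 * 1.48 * 19
Q = 27750 J


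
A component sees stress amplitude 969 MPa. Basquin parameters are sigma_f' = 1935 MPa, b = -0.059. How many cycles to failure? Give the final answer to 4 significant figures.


sigma_a = sigma_f' * (2*Nf)^b
2*Nf = (sigma_a / sigma_f')^(1/b)
2*Nf = (969 / 1935)^(1/-0.059)
2*Nf = 123254
Nf = 61630 cycles


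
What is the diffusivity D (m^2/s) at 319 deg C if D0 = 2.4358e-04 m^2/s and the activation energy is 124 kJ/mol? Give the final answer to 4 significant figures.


D = D0 * exp(-Qd / (R*T))
T = 592.15 K
D = 2.4358e-04 * exp(-124e3 / (8.314 * 592.15))
D = 2.805e-15 m^2/s


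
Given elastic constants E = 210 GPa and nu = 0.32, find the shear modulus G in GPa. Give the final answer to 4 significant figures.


G = E / (2*(1+nu))
G = 210 / (2*(1+0.32))
G = 79.55 GPa


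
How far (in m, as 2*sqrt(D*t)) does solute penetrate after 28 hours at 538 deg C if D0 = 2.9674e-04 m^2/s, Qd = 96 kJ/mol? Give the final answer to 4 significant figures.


Step 1: D = D0 * exp(-Qd/(R*T))
T = 811.15 K
D = 2.9674e-04 * exp(-96e3 / (8.314 * 811.15)) = 1.95055e-10 m^2/s
Step 2: L = 2*sqrt(D*t)
t = 28 h = 100800 s
L = 2*sqrt(1.95055e-10 * 100800) = 8.868e-03 m


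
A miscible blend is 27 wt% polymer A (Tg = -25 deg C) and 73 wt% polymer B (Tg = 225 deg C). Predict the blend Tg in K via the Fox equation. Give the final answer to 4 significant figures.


1/Tg = w1/Tg1 + w2/Tg2 (in Kelvin)
Tg1 = 248.15 K, Tg2 = 498.15 K
1/Tg = 0.27/248.15 + 0.73/498.15
Tg = 391.6 K


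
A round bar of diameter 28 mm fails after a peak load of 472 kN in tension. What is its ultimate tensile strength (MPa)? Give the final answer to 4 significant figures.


A0 = pi*(d/2)^2 = pi*(28/2)^2 = 615.752 mm^2
UTS = F_max / A0 = 472*1000 / 615.752
UTS = 766.5 MPa


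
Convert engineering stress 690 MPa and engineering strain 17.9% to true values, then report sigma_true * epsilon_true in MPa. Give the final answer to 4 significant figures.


sigma_true = sigma_eng * (1 + epsilon_eng)
sigma_true = 690 * (1 + 0.179) = 813.51 MPa
epsilon_true = ln(1 + epsilon_eng)
epsilon_true = ln(1 + 0.179) = 0.164667
sigma_true * epsilon_true = 813.51 * 0.164667 = 134 MPa


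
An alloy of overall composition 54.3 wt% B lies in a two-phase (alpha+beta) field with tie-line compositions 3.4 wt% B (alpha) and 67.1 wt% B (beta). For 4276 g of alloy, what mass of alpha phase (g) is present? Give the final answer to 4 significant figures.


f_alpha = (C_beta - C0) / (C_beta - C_alpha)
f_alpha = (67.1 - 54.3) / (67.1 - 3.4) = 0.200942
m_alpha = f_alpha * m_total = 0.200942 * 4276 = 859.2 g


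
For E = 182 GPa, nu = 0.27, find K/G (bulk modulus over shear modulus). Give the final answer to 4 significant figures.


G = E / (2*(1+nu))
G = 182 / (2*(1+0.27)) = 71.6535 GPa
K = E / (3*(1-2*nu))
K = 182 / (3*(1-2*0.27)) = 131.884 GPa
K/G = 131.884 / 71.6535 = 1.841


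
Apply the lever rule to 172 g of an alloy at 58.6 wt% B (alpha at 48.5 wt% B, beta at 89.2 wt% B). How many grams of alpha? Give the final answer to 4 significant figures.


f_alpha = (C_beta - C0) / (C_beta - C_alpha)
f_alpha = (89.2 - 58.6) / (89.2 - 48.5) = 0.751843
m_alpha = f_alpha * m_total = 0.751843 * 172 = 129.3 g


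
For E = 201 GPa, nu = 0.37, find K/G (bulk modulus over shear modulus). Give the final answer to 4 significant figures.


G = E / (2*(1+nu))
G = 201 / (2*(1+0.37)) = 73.3577 GPa
K = E / (3*(1-2*nu))
K = 201 / (3*(1-2*0.37)) = 257.692 GPa
K/G = 257.692 / 73.3577 = 3.513


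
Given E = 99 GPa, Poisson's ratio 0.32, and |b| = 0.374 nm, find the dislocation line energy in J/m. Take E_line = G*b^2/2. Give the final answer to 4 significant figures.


Step 1: G = E / (2*(1+nu))
G = 99 / (2*(1+0.32)) = 37.5 GPa = 3.75e+10 Pa
Step 2: E_line = G*b^2/2
b = 0.374 nm = 3.74e-10 m
E_line = 0.5 * 3.75e+10 * (3.74e-10)^2 = 2.623e-09 J/m


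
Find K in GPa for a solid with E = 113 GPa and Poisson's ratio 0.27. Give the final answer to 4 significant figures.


K = E / (3*(1-2*nu))
K = 113 / (3*(1-2*0.27))
K = 81.88 GPa


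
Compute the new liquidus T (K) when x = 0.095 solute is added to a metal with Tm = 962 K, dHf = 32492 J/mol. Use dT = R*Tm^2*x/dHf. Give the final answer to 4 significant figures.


dT = R*Tm^2*x / dHf
dT = 8.314 * 962^2 * 0.095 / 32492
dT = 22.4961 K
T_new = 962 - 22.4961 = 939.5 K


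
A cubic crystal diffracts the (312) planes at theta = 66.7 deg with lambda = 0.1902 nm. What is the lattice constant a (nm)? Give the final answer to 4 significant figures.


d = lambda / (2*sin(theta))
d = 0.1902 / (2*sin(66.7 deg))
d = 0.103544 nm
a = d * sqrt(h^2+k^2+l^2) = 0.103544 * sqrt(14)
a = 0.3874 nm


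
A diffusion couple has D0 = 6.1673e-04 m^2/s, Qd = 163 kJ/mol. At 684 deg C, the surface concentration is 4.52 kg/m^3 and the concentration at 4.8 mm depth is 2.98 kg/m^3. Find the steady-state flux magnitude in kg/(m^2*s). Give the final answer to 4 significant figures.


Step 1: D = D0 * exp(-Qd/(R*T))
T = 684 + 273.15 = 957.15 K
D = 6.1673e-04 * exp(-163e3 / (8.314 * 957.15)) = 7.84077e-13 m^2/s
Step 2: J = D * (C1 - C2) / dx
J = 7.84077e-13 * (4.52 - 2.98) / 4.8e-03
J = 2.516e-10 kg/(m^2*s)


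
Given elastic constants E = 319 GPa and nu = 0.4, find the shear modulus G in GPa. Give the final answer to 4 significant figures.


G = E / (2*(1+nu))
G = 319 / (2*(1+0.4))
G = 113.9 GPa


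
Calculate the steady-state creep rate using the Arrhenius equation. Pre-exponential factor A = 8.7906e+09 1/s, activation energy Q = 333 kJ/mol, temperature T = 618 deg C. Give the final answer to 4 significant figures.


rate = A * exp(-Q / (R*T))
T = 618 + 273.15 = 891.15 K
rate = 8.7906e+09 * exp(-333e3 / (8.314 * 891.15))
rate = 2.658e-10 1/s


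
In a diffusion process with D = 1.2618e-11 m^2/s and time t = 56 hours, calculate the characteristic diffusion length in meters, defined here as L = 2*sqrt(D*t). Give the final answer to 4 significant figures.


t = 56 hr = 201600 s
Diffusion length = 2*sqrt(D*t)
= 2*sqrt(1.2618e-11 * 201600)
= 3.19e-03 m


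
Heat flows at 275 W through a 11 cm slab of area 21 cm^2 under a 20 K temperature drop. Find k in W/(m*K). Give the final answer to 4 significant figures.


k = Q*L / (A*dT)
L = 0.11 m, A = 2.1e-03 m^2
k = 275 * 0.11 / (2.1e-03 * 20)
k = 720.2 W/(m*K)


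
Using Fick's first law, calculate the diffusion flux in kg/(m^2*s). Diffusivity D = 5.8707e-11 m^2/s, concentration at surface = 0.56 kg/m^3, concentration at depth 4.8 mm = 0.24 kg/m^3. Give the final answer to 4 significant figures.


J = -D * (dC/dx) = D * (C1 - C2) / dx
J = 5.8707e-11 * (0.56 - 0.24) / 4.8e-03
J = 3.914e-09 kg/(m^2*s)


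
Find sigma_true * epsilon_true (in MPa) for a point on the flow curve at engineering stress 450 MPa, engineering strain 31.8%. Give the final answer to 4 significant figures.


sigma_true = sigma_eng * (1 + epsilon_eng)
sigma_true = 450 * (1 + 0.318) = 593.1 MPa
epsilon_true = ln(1 + epsilon_eng)
epsilon_true = ln(1 + 0.318) = 0.276115
sigma_true * epsilon_true = 593.1 * 0.276115 = 163.8 MPa


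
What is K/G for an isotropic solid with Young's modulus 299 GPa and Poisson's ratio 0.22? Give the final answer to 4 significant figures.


G = E / (2*(1+nu))
G = 299 / (2*(1+0.22)) = 122.541 GPa
K = E / (3*(1-2*nu))
K = 299 / (3*(1-2*0.22)) = 177.976 GPa
K/G = 177.976 / 122.541 = 1.452


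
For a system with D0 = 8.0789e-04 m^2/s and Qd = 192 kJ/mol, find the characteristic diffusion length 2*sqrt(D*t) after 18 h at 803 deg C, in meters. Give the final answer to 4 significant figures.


Step 1: D = D0 * exp(-Qd/(R*T))
T = 1076.15 K
D = 8.0789e-04 * exp(-192e3 / (8.314 * 1076.15)) = 3.86933e-13 m^2/s
Step 2: L = 2*sqrt(D*t)
t = 18 h = 64800 s
L = 2*sqrt(3.86933e-13 * 64800) = 3.167e-04 m


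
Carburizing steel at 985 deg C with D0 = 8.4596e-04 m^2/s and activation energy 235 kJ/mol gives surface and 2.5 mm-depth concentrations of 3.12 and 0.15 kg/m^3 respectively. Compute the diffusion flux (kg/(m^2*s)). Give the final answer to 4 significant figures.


Step 1: D = D0 * exp(-Qd/(R*T))
T = 985 + 273.15 = 1258.15 K
D = 8.4596e-04 * exp(-235e3 / (8.314 * 1258.15)) = 1.4808e-13 m^2/s
Step 2: J = D * (C1 - C2) / dx
J = 1.4808e-13 * (3.12 - 0.15) / 2.5e-03
J = 1.759e-10 kg/(m^2*s)


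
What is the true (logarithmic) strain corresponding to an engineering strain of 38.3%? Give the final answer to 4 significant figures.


epsilon_true = ln(1 + epsilon_eng)
epsilon_true = ln(1 + 0.383)
epsilon_true = 0.3243


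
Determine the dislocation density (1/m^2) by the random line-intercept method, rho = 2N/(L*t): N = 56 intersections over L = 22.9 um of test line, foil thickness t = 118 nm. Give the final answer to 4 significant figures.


rho = 2N / (L * t)
L = 22.9 um = 2.29e-05 m, t = 118 nm = 1.18e-07 m
rho = 2 * 56 / (2.29e-05 * 1.18e-07)
rho = 4.145e+13 1/m^2


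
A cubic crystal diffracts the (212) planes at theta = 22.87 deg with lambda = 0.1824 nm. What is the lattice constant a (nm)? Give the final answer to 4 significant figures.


d = lambda / (2*sin(theta))
d = 0.1824 / (2*sin(22.87 deg))
d = 0.234664 nm
a = d * sqrt(h^2+k^2+l^2) = 0.234664 * sqrt(9)
a = 0.704 nm


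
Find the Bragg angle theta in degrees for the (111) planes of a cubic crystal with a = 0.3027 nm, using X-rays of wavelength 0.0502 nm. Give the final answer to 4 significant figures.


d = a / sqrt(h^2+k^2+l^2)
d = 0.3027 / sqrt(3) = 0.174764 nm
lambda = 2*d*sin(theta)  =>  sin(theta) = lambda / (2*d)
sin(theta) = 0.0502 / (2 * 0.174764) = 0.143622
theta = 8.258 deg


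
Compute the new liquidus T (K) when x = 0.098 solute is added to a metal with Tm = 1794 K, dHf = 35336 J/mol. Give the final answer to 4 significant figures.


dT = R*Tm^2*x / dHf
dT = 8.314 * 1794^2 * 0.098 / 35336
dT = 74.2102 K
T_new = 1794 - 74.2102 = 1720 K


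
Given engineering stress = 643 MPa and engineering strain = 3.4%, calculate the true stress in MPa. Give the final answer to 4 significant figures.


sigma_true = sigma_eng * (1 + epsilon_eng)
sigma_true = 643 * (1 + 0.034)
sigma_true = 664.9 MPa


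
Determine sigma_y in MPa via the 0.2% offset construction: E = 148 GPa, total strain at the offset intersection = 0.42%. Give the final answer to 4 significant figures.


Offset strain = 0.002
Elastic strain at yield = total_strain - offset = 4.2e-03 - 0.002 = 2.2e-03
sigma_y = E * elastic_strain = 148000 * 2.2e-03
sigma_y = 325.6 MPa


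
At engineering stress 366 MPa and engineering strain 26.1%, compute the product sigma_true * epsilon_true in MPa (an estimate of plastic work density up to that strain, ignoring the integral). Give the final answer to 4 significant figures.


sigma_true = sigma_eng * (1 + epsilon_eng)
sigma_true = 366 * (1 + 0.261) = 461.526 MPa
epsilon_true = ln(1 + epsilon_eng)
epsilon_true = ln(1 + 0.261) = 0.231905
sigma_true * epsilon_true = 461.526 * 0.231905 = 107 MPa


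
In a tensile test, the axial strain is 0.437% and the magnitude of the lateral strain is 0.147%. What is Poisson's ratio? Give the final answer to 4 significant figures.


nu = -epsilon_lat / epsilon_axial
Lateral strain is contraction (negative), so using magnitudes:
nu = 0.147 / 0.437
nu = 0.3364


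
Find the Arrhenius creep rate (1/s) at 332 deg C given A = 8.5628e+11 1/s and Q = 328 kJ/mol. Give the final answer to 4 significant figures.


rate = A * exp(-Q / (R*T))
T = 332 + 273.15 = 605.15 K
rate = 8.5628e+11 * exp(-328e3 / (8.314 * 605.15))
rate = 4.166e-17 1/s


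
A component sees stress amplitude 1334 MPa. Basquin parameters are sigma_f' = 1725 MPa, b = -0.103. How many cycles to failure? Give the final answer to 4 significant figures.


sigma_a = sigma_f' * (2*Nf)^b
2*Nf = (sigma_a / sigma_f')^(1/b)
2*Nf = (1334 / 1725)^(1/-0.103)
2*Nf = 12.1288
Nf = 6.064 cycles


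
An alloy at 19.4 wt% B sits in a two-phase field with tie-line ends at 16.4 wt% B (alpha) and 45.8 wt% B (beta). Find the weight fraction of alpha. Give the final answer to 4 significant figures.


f_alpha = (C_beta - C0) / (C_beta - C_alpha)
f_alpha = (45.8 - 19.4) / (45.8 - 16.4)
f_alpha = 0.898


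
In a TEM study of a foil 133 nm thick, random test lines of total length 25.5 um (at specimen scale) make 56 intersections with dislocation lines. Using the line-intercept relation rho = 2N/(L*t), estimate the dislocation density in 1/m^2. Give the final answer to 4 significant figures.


rho = 2N / (L * t)
L = 25.5 um = 2.55e-05 m, t = 133 nm = 1.33e-07 m
rho = 2 * 56 / (2.55e-05 * 1.33e-07)
rho = 3.302e+13 1/m^2


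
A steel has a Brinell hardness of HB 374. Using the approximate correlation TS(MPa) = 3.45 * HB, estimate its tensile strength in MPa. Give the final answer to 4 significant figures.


TS (MPa) = 3.45 * HB
TS = 3.45 * 374
TS = 1290 MPa


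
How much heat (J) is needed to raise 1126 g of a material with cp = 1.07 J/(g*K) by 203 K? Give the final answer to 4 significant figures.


Q = m * cp * dT
Q = 1126 * 1.07 * 203
Q = 244600 J


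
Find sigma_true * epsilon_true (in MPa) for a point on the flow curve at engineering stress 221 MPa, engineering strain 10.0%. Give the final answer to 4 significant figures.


sigma_true = sigma_eng * (1 + epsilon_eng)
sigma_true = 221 * (1 + 0.1) = 243.1 MPa
epsilon_true = ln(1 + epsilon_eng)
epsilon_true = ln(1 + 0.1) = 0.0953102
sigma_true * epsilon_true = 243.1 * 0.0953102 = 23.17 MPa


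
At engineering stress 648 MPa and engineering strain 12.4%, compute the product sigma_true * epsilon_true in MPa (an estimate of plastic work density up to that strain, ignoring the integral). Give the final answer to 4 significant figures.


sigma_true = sigma_eng * (1 + epsilon_eng)
sigma_true = 648 * (1 + 0.124) = 728.352 MPa
epsilon_true = ln(1 + epsilon_eng)
epsilon_true = ln(1 + 0.124) = 0.116894
sigma_true * epsilon_true = 728.352 * 0.116894 = 85.14 MPa


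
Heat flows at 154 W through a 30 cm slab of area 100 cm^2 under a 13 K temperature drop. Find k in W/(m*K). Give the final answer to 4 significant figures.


k = Q*L / (A*dT)
L = 0.3 m, A = 0.01 m^2
k = 154 * 0.3 / (0.01 * 13)
k = 355.4 W/(m*K)


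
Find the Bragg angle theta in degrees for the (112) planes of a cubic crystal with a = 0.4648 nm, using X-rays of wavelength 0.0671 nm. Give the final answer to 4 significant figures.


d = a / sqrt(h^2+k^2+l^2)
d = 0.4648 / sqrt(6) = 0.189754 nm
lambda = 2*d*sin(theta)  =>  sin(theta) = lambda / (2*d)
sin(theta) = 0.0671 / (2 * 0.189754) = 0.176808
theta = 10.18 deg


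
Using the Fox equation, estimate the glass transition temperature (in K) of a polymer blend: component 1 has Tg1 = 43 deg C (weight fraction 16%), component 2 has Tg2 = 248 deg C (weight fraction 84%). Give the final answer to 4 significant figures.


1/Tg = w1/Tg1 + w2/Tg2 (in Kelvin)
Tg1 = 316.15 K, Tg2 = 521.15 K
1/Tg = 0.16/316.15 + 0.84/521.15
Tg = 472.2 K


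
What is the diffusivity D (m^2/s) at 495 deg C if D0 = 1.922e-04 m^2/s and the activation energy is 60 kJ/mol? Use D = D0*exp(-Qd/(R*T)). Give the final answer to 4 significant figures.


D = D0 * exp(-Qd / (R*T))
T = 768.15 K
D = 1.922e-04 * exp(-60e3 / (8.314 * 768.15))
D = 1.598e-08 m^2/s


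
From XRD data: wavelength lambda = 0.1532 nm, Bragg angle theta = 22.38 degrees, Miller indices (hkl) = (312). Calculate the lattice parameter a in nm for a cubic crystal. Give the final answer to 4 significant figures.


d = lambda / (2*sin(theta))
d = 0.1532 / (2*sin(22.38 deg))
d = 0.201183 nm
a = d * sqrt(h^2+k^2+l^2) = 0.201183 * sqrt(14)
a = 0.7528 nm


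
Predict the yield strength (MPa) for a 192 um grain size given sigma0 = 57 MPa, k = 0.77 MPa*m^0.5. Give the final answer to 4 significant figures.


sigma_y = sigma0 + k / sqrt(d)
d = 192 um = 1.92e-04 m
sigma_y = 57 + 0.77 / sqrt(1.92e-04)
sigma_y = 112.6 MPa


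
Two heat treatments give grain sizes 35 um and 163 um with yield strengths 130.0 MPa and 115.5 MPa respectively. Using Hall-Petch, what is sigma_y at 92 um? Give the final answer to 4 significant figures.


sigma_y = sigma0 + k / sqrt(d)
1/sqrt(d1) = 1/sqrt(3.5e-05) = 169.031;  1/sqrt(d2) = 78.326
k = (sigma1 - sigma2) / (1/sqrt(d1) - 1/sqrt(d2)) = (130.0 - 115.5) / (169.031 - 78.326) = 0.159859 MPa*m^0.5
sigma0 = sigma1 - k/sqrt(d1) = 130.0 - 0.159859*169.031 = 102.979 MPa
sigma_y(d3) = 102.979 + 0.159859 / sqrt(9.2e-05) = 119.6 MPa


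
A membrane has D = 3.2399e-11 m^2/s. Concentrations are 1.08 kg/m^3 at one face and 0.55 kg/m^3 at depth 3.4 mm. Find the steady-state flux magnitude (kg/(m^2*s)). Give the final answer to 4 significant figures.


J = -D * (dC/dx) = D * (C1 - C2) / dx
J = 3.2399e-11 * (1.08 - 0.55) / 3.4e-03
J = 5.05e-09 kg/(m^2*s)


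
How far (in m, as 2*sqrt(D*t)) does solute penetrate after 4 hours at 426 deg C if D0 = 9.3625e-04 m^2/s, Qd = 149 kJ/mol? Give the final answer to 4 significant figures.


Step 1: D = D0 * exp(-Qd/(R*T))
T = 699.15 K
D = 9.3625e-04 * exp(-149e3 / (8.314 * 699.15)) = 6.9017e-15 m^2/s
Step 2: L = 2*sqrt(D*t)
t = 4 h = 14400 s
L = 2*sqrt(6.9017e-15 * 14400) = 1.994e-05 m


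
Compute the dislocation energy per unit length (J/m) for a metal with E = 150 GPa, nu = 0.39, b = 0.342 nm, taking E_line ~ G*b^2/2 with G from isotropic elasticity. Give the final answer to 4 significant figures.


Step 1: G = E / (2*(1+nu))
G = 150 / (2*(1+0.39)) = 53.9568 GPa = 5.39568e+10 Pa
Step 2: E_line = G*b^2/2
b = 0.342 nm = 3.42e-10 m
E_line = 0.5 * 5.39568e+10 * (3.42e-10)^2 = 3.156e-09 J/m
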